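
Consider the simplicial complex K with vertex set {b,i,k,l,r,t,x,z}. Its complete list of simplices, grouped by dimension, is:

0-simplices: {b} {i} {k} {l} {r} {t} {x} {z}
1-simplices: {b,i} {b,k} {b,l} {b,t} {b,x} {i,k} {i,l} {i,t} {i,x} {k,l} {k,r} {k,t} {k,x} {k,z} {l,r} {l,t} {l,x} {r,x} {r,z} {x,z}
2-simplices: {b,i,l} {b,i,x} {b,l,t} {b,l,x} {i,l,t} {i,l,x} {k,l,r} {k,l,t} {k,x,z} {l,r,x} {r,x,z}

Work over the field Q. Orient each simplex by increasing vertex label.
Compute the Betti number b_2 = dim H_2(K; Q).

n_0=8 n_1=20 n_2=11  [Q]
∂1: piv[bi,bk,bl,bt,bx,kr,kz] rk=7  ker:ik,il,it,ix,kl,kt,kx,lr,lt,lx,rx,rz,xz
∂2: piv[bil,bix,blt,blx,ilt,klr,klt,kxz,lrx,rxz] rk=10  ker:ilx
b_2=(11−10)−0=1

b_2=1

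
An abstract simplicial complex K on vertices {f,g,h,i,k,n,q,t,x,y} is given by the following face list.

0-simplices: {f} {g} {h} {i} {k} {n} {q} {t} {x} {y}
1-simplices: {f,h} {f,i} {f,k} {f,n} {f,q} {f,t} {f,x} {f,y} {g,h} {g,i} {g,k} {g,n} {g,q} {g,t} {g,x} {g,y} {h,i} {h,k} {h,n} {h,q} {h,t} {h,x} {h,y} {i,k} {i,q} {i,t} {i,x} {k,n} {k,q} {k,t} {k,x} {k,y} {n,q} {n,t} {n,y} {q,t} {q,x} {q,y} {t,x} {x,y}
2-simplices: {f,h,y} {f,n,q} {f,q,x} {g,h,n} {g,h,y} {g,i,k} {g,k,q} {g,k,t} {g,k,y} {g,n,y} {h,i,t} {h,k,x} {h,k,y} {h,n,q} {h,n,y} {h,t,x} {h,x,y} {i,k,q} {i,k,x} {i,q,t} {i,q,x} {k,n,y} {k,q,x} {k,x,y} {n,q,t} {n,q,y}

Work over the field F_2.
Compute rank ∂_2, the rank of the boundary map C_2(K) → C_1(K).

n_0=10 n_1=40 n_2=26  [Z2]
∂1: piv[fh,fi,fk,fn,fq,ft,fx,fy,gh] rk=9  ker:gi,gk,gn,gq,gt,gx,gy,hi,hk,hn,hq,ht,hx,hy,ik,iq,it,ix,kn,kq,kt,kx,ky,nq,nt,ny,qt,qx,qy,tx,xy
∂2: piv[fhy,fnq,fqx,ghn,ghy,gik,gkq,gkt,gky,gny,hit,hkx,hky,hnq,htx,hxy,ikq,ikx,iqt,iqx,kny,nqt,nqy] rk=23  ker:hny,kqx,kxy
rk∂_2=23

rank∂_2=23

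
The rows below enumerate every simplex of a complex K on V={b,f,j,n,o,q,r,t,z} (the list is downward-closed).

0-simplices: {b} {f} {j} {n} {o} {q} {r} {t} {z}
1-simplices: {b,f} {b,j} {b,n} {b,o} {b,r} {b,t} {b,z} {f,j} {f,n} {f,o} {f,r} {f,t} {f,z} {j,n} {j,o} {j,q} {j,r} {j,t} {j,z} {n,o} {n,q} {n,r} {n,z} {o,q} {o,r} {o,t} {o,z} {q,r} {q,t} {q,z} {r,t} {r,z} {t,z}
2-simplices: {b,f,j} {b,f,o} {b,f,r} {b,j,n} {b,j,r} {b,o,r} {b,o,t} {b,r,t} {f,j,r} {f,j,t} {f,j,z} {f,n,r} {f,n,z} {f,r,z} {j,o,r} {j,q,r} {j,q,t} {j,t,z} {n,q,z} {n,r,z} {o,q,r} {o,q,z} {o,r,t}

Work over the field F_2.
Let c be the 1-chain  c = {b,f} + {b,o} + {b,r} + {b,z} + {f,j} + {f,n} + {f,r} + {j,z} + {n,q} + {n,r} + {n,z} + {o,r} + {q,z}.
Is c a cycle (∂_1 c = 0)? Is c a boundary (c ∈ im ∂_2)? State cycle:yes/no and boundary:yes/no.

n_0=9 n_1=33 n_2=23  [Z2]
∂1: piv[bf,bj,bn,bo,br,bt,bz,jq] rk=8  ker:fj,fn,fo,fr,ft,fz,jn,jo,jr,jt,jz,no,nq,nr,nz,oq,or,ot,oz,qr,qt,qz,rt,rz,tz
∂2: piv[bfj,bfo,bfr,bjn,bjr,bor,bot,brt,fjt,fjz,fnr,fnz,frz,jor,jqr,jqt,jtz,nqz,oqr,oqz] rk=20  ker:fjr,nrz,ort
∂1c = 0
c vs im∂2: residual ≠ 0 ⇒ not boundary

cycle:yes boundary:no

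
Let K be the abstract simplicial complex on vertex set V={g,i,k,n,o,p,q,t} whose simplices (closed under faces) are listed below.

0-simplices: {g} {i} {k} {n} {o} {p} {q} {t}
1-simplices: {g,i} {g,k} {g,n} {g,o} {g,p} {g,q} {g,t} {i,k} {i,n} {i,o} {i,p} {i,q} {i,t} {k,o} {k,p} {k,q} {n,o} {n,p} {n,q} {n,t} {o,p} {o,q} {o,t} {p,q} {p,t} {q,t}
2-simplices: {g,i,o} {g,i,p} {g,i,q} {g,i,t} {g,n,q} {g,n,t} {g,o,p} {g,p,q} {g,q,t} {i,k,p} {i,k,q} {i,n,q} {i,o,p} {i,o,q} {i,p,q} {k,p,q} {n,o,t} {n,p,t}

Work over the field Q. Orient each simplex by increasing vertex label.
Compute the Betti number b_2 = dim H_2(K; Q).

b_2=3

n_0=8 n_1=26 n_2=18  [Q]
∂1: piv[gi,gk,gn,go,gp,gq,gt] rk=7  ker:ik,in,io,ip,iq,it,ko,kp,kq,no,np,nq,nt,op,oq,ot,pq,pt,qt
∂2: piv[gio,gip,giq,git,gnq,gnt,gop,gpq,gqt,ikp,ikq,inq,ioq,not,npt] rk=15  ker:iop,ipq,kpq
b_2=(18−15)−0=3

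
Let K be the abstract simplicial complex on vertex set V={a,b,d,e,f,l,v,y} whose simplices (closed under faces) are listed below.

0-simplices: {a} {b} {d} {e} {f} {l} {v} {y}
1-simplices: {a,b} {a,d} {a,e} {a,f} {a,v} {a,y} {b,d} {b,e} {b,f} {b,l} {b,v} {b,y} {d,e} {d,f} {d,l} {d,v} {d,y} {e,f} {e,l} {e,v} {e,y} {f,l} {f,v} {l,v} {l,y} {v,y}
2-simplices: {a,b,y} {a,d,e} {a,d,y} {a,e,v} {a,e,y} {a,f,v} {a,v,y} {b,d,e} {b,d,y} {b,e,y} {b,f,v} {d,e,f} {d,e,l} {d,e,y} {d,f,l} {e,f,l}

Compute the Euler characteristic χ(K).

n_0=8 n_1=26 n_2=16
χ=+8−26+16=-2

χ(K)=-2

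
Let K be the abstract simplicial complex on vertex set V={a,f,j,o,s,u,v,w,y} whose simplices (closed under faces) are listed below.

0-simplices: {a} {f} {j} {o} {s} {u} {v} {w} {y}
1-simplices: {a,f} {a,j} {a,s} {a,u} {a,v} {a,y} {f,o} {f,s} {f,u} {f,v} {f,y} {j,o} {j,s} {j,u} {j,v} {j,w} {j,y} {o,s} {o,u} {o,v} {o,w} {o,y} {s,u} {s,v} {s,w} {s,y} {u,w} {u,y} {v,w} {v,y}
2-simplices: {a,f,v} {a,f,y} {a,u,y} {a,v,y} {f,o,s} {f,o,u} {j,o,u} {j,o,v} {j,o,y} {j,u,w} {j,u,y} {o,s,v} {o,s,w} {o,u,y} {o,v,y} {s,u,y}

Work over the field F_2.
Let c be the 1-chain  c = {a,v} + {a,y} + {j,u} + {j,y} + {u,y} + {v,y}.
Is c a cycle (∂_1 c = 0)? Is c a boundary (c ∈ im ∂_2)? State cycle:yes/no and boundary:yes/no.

n_0=9 n_1=30 n_2=16  [Z2]
∂1: piv[af,aj,as,au,av,ay,fo,jw] rk=8  ker:fs,fu,fv,fy,jo,js,ju,jv,jy,os,ou,ov,ow,oy,su,sv,sw,sy,uw,uy,vw,vy
∂2: piv[afv,afy,auy,avy,fos,fou,jou,jov,joy,juw,juy,osv,osw,ovy,suy] rk=15  ker:ouy
∂1c = 0
c vs im∂2: reduces to 0 ⇒ boundary

cycle:yes boundary:yes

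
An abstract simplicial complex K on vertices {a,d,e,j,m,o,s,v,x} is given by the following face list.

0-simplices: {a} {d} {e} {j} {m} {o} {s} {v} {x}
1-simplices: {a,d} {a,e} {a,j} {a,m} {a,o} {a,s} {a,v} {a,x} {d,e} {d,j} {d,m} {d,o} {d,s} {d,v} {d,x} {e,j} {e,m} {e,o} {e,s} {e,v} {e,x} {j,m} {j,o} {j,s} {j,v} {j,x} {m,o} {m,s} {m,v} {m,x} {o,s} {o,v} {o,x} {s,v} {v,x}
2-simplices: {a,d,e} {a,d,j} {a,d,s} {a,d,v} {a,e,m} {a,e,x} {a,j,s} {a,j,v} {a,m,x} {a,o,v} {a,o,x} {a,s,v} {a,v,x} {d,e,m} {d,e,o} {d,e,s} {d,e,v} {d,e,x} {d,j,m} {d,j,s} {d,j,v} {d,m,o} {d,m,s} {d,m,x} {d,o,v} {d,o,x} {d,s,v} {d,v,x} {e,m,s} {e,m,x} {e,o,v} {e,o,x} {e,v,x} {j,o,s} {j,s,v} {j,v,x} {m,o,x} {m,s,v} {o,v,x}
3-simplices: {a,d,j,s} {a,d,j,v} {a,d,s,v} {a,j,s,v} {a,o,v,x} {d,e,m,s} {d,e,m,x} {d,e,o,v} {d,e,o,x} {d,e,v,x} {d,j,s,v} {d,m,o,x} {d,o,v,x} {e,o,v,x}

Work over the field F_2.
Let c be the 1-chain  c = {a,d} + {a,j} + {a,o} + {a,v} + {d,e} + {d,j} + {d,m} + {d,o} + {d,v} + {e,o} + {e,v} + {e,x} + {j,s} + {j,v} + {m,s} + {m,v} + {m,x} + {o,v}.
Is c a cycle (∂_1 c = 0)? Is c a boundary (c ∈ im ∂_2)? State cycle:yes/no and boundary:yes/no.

n_0=9 n_1=35 n_2=39 n_3=14  [Z2]
∂1: piv[ad,ae,aj,am,ao,as,av,ax] rk=8  ker:de,dj,dm,do,ds,dv,dx,ej,em,eo,es,ev,ex,jm,jo,js,jv,jx,mo,ms,mv,mx,os,ov,ox,sv,vx
∂2: piv[ade,adj,ads,adv,aem,aex,ajs,ajv,amx,aov,aox,asv,avx,dem,deo,des,dev,dex,djm,dmo,dms,dov,jos,jvx,msv] rk=25  ker:djs,djv,dmx,dox,dsv,dvx,ems,emx,eov,eox,evx,jsv,mox,ovx
∂3: piv[adjs,adjv,adsv,ajsv,aovx,dems,demx,deov,deox,devx,dmox,dovx] rk=12  ker:djsv,eovx
∂1c = 0
c vs im∂2: reduces to 0 ⇒ boundary

cycle:yes boundary:yes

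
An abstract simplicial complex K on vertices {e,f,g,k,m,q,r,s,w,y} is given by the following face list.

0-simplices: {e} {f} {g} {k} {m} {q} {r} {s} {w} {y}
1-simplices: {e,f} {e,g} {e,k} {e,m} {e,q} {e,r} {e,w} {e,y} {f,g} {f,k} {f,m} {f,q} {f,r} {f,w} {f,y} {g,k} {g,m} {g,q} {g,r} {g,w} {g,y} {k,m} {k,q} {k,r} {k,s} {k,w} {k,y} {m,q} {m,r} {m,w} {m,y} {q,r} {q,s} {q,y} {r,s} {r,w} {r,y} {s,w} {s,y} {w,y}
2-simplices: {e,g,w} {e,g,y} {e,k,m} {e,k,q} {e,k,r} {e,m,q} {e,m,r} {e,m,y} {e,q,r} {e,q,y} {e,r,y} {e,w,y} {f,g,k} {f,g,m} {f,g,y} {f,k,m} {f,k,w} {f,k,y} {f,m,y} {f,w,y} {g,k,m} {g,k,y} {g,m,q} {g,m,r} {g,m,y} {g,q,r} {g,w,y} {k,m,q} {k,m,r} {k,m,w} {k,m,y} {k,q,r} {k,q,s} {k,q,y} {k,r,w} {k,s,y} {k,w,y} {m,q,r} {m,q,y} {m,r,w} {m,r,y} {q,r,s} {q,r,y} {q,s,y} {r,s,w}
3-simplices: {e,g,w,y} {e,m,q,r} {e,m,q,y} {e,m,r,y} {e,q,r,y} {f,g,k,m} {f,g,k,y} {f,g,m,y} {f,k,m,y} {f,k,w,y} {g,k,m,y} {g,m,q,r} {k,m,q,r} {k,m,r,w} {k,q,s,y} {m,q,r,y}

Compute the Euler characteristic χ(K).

χ(K)=-1

n_0=10 n_1=40 n_2=45 n_3=16
χ=+10−40+45−16=-1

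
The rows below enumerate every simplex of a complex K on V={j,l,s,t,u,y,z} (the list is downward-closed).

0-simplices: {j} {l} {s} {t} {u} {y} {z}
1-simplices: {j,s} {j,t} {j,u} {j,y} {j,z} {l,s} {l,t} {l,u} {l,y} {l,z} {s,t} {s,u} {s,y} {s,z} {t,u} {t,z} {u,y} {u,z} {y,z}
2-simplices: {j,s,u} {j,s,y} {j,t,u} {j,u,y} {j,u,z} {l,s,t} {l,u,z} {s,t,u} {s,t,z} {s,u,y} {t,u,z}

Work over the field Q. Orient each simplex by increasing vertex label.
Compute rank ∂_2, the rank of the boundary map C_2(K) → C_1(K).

n_0=7 n_1=19 n_2=11  [Q]
∂1: piv[js,jt,ju,jy,jz,ls] rk=6  ker:lt,lu,ly,lz,st,su,sy,sz,tu,tz,uy,uz,yz
∂2: piv[jsu,jsy,jtu,juy,juz,lst,luz,stu,stz,tuz] rk=10  ker:suy
rk∂_2=10

rank∂_2=10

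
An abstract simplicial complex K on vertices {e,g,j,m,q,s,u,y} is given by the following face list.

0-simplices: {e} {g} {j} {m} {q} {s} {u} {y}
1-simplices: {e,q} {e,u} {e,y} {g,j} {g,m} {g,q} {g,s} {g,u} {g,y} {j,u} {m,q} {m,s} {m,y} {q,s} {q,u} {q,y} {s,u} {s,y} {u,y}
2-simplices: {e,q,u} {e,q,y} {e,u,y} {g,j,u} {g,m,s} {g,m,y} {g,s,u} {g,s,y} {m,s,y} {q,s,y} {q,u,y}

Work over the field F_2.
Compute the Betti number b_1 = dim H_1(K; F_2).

n_0=8 n_1=19 n_2=11  [Z2]
∂1: piv[eq,eu,ey,gj,gm,gq,gs] rk=7  ker:gu,gy,ju,mq,ms,my,qs,qu,qy,su,sy,uy
∂2: piv[equ,eqy,euy,gju,gms,gmy,gsu,gsy,qsy] rk=9  ker:msy,quy
b_1=(19−7)−9=3

b_1=3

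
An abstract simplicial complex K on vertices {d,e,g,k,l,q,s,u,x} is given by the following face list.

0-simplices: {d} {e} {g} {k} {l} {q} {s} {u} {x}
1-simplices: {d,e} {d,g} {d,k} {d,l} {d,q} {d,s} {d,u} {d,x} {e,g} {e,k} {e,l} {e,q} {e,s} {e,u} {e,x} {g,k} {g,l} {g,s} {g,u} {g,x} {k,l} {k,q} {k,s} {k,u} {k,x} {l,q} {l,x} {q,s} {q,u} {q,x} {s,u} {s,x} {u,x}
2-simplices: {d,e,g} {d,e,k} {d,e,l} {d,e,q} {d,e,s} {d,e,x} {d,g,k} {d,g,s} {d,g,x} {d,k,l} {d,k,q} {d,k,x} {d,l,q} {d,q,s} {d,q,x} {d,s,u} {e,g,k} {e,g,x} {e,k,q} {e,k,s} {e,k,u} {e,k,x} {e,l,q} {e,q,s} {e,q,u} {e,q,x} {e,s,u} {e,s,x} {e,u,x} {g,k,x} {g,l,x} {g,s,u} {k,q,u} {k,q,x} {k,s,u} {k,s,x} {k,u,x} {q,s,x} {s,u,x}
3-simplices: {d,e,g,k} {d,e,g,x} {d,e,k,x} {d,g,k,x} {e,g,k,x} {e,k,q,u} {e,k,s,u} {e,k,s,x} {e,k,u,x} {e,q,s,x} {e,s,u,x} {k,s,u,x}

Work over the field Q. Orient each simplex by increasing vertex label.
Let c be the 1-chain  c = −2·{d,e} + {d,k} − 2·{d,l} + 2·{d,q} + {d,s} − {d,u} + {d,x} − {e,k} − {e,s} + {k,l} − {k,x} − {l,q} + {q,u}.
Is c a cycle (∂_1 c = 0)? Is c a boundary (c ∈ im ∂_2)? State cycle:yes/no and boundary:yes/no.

n_0=9 n_1=33 n_2=39 n_3=12  [Q]
∂1: piv[de,dg,dk,dl,dq,ds,du,dx] rk=8  ker:eg,ek,el,eq,es,eu,ex,gk,gl,gs,gu,gx,kl,kq,ks,ku,kx,lq,lx,qs,qu,qx,su,sx,ux
∂2: piv[deg,dek,del,deq,des,dex,dgk,dgs,dgx,dkl,dkq,dkx,dlq,dqs,dqx,dsu,eks,eku,equ,esu,esx,eux,glx,gsu] rk=24  ker:egk,egx,ekq,ekx,elq,eqs,eqx,gkx,kqu,kqx,ksu,ksx,kux,qsx,sux
∂3: piv[degk,degx,dekx,dgkx,ekqu,eksu,eksx,ekux,eqsx,esux] rk=10  ker:egkx,ksux
∂1c = 0
c vs im∂2: reduces to 0 ⇒ boundary

cycle:yes boundary:yes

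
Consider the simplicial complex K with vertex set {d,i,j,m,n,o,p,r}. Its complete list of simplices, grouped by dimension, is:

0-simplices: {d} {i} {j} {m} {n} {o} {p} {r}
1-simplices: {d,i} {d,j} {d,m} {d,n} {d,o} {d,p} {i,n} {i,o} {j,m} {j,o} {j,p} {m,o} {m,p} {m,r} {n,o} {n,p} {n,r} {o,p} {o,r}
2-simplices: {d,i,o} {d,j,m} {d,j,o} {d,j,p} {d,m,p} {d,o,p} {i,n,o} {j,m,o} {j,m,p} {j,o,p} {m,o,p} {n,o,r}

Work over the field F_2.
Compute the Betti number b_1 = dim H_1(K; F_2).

n_0=8 n_1=19 n_2=12  [Z2]
∂1: piv[di,dj,dm,dn,do,dp,mr] rk=7  ker:in,io,jm,jo,jp,mo,mp,no,np,nr,op,or
∂2: piv[dio,djm,djo,djp,dmp,dop,ino,jmo,nor] rk=9  ker:jmp,jop,mop
b_1=(19−7)−9=3

b_1=3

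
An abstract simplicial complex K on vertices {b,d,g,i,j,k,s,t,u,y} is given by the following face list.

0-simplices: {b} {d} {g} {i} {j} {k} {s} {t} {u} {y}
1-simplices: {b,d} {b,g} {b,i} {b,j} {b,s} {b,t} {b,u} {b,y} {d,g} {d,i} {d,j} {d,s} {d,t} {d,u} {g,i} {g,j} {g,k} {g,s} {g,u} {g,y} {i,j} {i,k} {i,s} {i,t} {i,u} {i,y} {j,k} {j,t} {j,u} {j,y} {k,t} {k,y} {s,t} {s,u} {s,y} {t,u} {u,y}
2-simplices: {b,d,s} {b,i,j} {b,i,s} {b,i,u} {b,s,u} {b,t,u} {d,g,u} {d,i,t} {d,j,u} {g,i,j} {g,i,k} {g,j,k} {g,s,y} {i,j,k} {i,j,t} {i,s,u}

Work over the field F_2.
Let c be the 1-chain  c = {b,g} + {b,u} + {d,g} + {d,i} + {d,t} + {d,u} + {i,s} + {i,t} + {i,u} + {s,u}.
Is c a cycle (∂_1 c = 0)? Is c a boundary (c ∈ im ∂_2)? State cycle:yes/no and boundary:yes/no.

n_0=10 n_1=37 n_2=16  [Z2]
∂1: piv[bd,bg,bi,bj,bs,bt,bu,by,gk] rk=9  ker:dg,di,dj,ds,dt,du,gi,gj,gs,gu,gy,ij,ik,is,it,iu,iy,jk,jt,ju,jy,kt,ky,st,su,sy,tu,uy
∂2: piv[bds,bij,bis,biu,bsu,btu,dgu,dit,dju,gij,gik,gjk,gsy,ijt] rk=14  ker:ijk,isu
∂1c = 0
c vs im∂2: residual ≠ 0 ⇒ not boundary

cycle:yes boundary:no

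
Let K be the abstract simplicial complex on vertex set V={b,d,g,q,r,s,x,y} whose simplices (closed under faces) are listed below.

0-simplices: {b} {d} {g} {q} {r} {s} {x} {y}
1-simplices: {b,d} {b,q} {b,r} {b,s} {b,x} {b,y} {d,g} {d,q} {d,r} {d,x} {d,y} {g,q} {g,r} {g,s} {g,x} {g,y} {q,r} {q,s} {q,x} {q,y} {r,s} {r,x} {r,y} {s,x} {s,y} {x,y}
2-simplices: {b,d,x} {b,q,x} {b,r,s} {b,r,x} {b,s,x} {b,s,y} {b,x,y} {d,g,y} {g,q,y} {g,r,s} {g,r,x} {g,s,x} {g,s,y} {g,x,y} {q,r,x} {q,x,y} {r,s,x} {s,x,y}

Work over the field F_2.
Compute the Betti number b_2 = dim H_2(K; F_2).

b_2=4

n_0=8 n_1=26 n_2=18  [Z2]
∂1: piv[bd,bq,br,bs,bx,by,dg] rk=7  ker:dq,dr,dx,dy,gq,gr,gs,gx,gy,qr,qs,qx,qy,rs,rx,ry,sx,sy,xy
∂2: piv[bdx,bqx,brs,brx,bsx,bsy,bxy,dgy,gqy,grs,grx,gsy,qrx,qxy] rk=14  ker:gsx,gxy,rsx,sxy
b_2=(18−14)−0=4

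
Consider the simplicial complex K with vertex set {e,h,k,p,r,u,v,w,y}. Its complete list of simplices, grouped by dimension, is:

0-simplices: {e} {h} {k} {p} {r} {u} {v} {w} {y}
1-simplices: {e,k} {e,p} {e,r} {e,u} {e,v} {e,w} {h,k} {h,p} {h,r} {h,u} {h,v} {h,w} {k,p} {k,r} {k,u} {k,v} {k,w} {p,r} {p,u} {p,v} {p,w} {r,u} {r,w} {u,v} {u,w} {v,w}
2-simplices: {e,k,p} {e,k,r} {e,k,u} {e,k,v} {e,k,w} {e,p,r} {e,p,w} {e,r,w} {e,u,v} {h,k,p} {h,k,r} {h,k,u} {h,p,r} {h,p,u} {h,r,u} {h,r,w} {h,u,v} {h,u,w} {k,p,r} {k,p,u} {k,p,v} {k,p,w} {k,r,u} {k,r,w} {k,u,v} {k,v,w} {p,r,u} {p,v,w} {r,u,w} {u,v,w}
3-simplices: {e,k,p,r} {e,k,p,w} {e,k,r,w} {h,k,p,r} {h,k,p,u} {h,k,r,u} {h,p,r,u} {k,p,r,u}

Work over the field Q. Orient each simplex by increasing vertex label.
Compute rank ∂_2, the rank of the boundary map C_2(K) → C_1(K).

n_0=9 n_1=26 n_2=30 n_3=8  [Q]
∂1: piv[ek,ep,er,eu,ev,ew,hk] rk=7  ker:hp,hr,hu,hv,hw,kp,kr,ku,kv,kw,pr,pu,pv,pw,ru,rw,uv,uw,vw
∂2: piv[ekp,ekr,eku,ekv,ekw,epr,epw,erw,euv,hkp,hkr,hku,hpu,hru,hrw,huv,huw,kpv,kvw] rk=19  ker:hpr,kpr,kpu,kpw,kru,krw,kuv,pru,pvw,ruw,uvw
∂3: piv[ekpr,ekpw,ekrw,hkpr,hkpu,hkru,hpru] rk=7  ker:kpru
rk∂_2=19

rank∂_2=19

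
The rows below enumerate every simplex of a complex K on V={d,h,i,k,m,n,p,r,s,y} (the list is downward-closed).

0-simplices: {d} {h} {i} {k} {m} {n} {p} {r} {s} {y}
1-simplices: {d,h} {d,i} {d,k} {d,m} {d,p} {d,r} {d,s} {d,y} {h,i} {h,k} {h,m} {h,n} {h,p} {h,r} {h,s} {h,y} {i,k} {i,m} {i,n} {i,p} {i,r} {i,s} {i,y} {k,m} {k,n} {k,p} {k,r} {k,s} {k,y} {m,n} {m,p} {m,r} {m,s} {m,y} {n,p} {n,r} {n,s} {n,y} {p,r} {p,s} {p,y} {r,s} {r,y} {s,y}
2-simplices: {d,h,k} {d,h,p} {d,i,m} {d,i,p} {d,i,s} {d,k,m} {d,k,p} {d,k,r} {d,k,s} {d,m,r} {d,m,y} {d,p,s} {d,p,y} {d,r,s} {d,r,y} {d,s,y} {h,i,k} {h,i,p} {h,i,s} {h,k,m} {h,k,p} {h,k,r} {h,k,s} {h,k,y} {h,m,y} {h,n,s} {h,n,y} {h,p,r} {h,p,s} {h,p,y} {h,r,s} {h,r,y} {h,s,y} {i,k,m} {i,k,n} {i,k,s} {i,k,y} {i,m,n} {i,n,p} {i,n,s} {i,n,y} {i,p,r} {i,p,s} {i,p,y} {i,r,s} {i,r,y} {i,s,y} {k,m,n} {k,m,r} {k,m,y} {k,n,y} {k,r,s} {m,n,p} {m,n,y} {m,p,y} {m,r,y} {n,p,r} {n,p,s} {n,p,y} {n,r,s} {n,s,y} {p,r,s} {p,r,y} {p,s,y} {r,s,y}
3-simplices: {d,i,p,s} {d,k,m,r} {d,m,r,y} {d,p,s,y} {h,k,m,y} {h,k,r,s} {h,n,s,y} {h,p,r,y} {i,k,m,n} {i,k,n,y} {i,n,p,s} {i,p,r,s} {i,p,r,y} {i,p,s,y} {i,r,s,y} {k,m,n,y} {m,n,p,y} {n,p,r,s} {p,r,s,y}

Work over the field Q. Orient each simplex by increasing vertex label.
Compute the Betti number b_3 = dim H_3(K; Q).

b_3=1

n_0=10 n_1=44 n_2=65 n_3=19  [Q]
∂1: piv[dh,di,dk,dm,dp,dr,ds,dy,hn] rk=9  ker:hi,hk,hm,hp,hr,hs,hy,ik,im,in,ip,ir,is,iy,km,kn,kp,kr,ks,ky,mn,mp,mr,ms,my,np,nr,ns,ny,pr,ps,py,rs,ry,sy
∂2: piv[dhk,dhp,dim,dip,dis,dkm,dkp,dkr,dks,dmr,dmy,dps,dpy,drs,dry,dsy,hik,hip,his,hkm,hkr,hky,hmy,hns,hny,hpr,ikn,iky,imn,inp,ins,ipr,mnp,npr] rk=34  ker:hkp,hks,hps,hpy,hrs,hry,hsy,ikm,iks,iny,ips,ipy,irs,iry,isy,kmn,kmr,kmy,kny,krs,mny,mpy,mry,nps,npy,nrs,nsy,prs,pry,psy,rsy
∂3: piv[dips,dkmr,dmry,dpsy,hkmy,hkrs,hnsy,hpry,ikmn,ikny,inps,iprs,ipry,ipsy,irsy,kmny,mnpy,nprs] rk=18  ker:prsy
b_3=(19−18)−0=1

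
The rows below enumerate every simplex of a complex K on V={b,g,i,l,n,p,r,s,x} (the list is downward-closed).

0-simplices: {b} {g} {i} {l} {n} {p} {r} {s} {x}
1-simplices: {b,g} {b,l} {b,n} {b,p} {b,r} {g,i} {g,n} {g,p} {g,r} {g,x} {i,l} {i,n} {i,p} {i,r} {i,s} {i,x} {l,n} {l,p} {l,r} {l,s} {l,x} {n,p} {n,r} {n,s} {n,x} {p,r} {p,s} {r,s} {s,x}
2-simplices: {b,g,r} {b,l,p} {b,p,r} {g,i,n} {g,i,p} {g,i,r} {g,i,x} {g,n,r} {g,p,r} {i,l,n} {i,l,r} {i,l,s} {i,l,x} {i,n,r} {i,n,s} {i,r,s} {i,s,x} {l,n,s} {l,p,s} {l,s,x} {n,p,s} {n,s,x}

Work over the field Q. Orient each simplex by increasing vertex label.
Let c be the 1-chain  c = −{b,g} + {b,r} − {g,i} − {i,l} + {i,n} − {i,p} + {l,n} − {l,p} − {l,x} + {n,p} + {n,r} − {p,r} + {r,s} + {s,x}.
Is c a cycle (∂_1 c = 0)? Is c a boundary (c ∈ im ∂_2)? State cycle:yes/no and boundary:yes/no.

n_0=9 n_1=29 n_2=22  [Q]
∂1: piv[bg,bl,bn,bp,br,gi,gx,is] rk=8  ker:gn,gp,gr,il,in,ip,ir,ix,ln,lp,lr,ls,lx,np,nr,ns,nx,pr,ps,rs,sx
∂2: piv[bgr,blp,bpr,gin,gip,gir,gix,gnr,gpr,iln,ilr,ils,ilx,ins,irs,isx,lps,nps,nsx] rk=19  ker:inr,lns,lsx
∂1c = 0
c vs im∂2: reduces to 0 ⇒ boundary

cycle:yes boundary:yes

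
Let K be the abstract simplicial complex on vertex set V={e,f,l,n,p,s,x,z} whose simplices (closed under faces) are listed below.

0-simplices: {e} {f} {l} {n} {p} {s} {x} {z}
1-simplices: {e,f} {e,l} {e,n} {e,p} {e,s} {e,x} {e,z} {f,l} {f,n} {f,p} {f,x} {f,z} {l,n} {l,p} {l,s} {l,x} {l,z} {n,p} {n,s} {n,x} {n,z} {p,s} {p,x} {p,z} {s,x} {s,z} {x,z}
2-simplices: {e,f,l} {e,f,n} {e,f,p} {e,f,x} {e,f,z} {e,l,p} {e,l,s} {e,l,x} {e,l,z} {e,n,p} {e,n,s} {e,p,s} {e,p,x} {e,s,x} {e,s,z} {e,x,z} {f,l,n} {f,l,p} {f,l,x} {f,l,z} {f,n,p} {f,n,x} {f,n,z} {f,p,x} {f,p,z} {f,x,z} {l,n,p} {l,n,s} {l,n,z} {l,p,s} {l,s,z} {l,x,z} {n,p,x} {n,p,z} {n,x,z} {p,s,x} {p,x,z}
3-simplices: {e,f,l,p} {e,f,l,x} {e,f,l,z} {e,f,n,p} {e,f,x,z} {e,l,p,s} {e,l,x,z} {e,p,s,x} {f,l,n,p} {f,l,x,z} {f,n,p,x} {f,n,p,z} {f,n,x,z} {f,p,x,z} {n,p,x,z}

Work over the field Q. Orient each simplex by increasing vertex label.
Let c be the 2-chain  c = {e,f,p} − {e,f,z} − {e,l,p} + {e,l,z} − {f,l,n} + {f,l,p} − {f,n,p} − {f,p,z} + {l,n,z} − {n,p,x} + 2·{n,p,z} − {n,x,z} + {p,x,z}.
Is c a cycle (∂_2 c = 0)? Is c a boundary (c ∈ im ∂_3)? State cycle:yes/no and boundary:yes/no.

cycle:yes boundary:no

n_0=8 n_1=27 n_2=37 n_3=15  [Q]
∂1: piv[ef,el,en,ep,es,ex,ez] rk=7  ker:fl,fn,fp,fx,fz,ln,lp,ls,lx,lz,np,ns,nx,nz,ps,px,pz,sx,sz,xz
∂2: piv[efl,efn,efp,efx,efz,elp,els,elx,elz,enp,ens,eps,epx,esx,esz,exz,fln,fnx,fnz,fpz] rk=20  ker:flp,flx,flz,fnp,fpx,fxz,lnp,lns,lnz,lps,lsz,lxz,npx,npz,nxz,psx,pxz
∂3: piv[eflp,eflx,eflz,efnp,efxz,elps,elxz,epsx,flnp,fnpx,fnpz,fnxz,fpxz] rk=13  ker:flxz,npxz
∂2c = 0
c vs im∂3: residual ≠ 0 ⇒ not boundary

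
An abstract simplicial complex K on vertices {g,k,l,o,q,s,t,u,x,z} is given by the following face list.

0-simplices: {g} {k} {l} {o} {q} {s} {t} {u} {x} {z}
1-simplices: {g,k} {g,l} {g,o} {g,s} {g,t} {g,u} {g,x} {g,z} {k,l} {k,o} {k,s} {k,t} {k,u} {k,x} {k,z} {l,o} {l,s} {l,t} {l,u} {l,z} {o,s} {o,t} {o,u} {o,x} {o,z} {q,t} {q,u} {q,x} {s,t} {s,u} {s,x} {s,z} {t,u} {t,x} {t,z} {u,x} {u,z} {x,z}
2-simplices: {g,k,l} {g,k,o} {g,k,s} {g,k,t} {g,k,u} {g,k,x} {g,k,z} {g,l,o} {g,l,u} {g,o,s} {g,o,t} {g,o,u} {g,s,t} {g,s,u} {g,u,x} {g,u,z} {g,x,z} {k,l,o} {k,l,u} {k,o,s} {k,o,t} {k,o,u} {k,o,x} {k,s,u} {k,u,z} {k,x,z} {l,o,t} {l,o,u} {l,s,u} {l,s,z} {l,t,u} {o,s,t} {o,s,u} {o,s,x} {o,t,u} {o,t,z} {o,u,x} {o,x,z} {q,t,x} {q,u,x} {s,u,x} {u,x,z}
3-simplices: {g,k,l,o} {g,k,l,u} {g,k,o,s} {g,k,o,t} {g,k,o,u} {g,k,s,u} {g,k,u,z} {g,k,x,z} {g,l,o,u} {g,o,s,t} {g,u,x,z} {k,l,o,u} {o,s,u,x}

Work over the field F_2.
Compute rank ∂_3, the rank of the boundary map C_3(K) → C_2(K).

n_0=10 n_1=38 n_2=42 n_3=13  [Z2]
∂1: piv[gk,gl,go,gs,gt,gu,gx,gz,qt] rk=9  ker:kl,ko,ks,kt,ku,kx,kz,lo,ls,lt,lu,lz,os,ot,ou,ox,oz,qu,qx,st,su,sx,sz,tu,tx,tz,ux,uz,xz
∂2: piv[gkl,gko,gks,gkt,gku,gkx,gkz,glo,glu,gos,got,gou,gst,gsu,gux,guz,gxz,kox,lot,lsu,lsz,ltu,osx,otz,oxz,qtx,qux] rk=27  ker:klo,klu,kos,kot,kou,ksu,kuz,kxz,lou,ost,osu,otu,oux,sux,uxz
∂3: piv[gklo,gklu,gkos,gkot,gkou,gksu,gkuz,gkxz,glou,gost,guxz,osux] rk=12  ker:klou
rk∂_3=12

rank∂_3=12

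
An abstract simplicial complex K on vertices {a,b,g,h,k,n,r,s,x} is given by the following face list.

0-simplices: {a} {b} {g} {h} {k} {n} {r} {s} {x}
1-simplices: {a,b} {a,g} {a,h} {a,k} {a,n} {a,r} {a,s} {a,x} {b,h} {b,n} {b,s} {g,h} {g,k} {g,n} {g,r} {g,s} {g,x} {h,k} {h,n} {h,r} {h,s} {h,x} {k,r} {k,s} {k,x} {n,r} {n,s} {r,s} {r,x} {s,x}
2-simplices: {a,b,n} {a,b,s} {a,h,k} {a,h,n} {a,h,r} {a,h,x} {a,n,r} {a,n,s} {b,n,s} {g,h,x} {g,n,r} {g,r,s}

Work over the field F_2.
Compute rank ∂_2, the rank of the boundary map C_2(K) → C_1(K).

rank∂_2=11

n_0=9 n_1=30 n_2=12  [Z2]
∂1: piv[ab,ag,ah,ak,an,ar,as,ax] rk=8  ker:bh,bn,bs,gh,gk,gn,gr,gs,gx,hk,hn,hr,hs,hx,kr,ks,kx,nr,ns,rs,rx,sx
∂2: piv[abn,abs,ahk,ahn,ahr,ahx,anr,ans,ghx,gnr,grs] rk=11  ker:bns
rk∂_2=11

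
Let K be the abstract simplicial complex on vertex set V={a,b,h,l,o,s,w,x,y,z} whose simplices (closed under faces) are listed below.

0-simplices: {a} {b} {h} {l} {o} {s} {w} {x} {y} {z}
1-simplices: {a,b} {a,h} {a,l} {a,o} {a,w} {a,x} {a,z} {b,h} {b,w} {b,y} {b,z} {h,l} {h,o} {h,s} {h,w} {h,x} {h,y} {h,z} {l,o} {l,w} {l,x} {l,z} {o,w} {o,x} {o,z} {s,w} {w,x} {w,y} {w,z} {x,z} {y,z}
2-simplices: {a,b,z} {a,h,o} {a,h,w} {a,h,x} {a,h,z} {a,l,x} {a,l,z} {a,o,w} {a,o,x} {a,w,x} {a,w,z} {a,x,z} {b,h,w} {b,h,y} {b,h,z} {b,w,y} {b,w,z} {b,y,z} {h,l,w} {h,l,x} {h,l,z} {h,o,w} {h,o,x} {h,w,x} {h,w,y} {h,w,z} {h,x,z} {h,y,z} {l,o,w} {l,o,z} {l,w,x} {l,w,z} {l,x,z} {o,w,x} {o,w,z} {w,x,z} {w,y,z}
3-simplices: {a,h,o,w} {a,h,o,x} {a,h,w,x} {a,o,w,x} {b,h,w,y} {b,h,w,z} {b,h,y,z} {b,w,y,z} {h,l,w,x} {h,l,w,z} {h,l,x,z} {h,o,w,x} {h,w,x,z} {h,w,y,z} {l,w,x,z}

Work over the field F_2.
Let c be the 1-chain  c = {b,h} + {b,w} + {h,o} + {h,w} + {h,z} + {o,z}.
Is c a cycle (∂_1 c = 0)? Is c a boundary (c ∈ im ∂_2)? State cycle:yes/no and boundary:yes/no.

cycle:yes boundary:yes

n_0=10 n_1=31 n_2=37 n_3=15  [Z2]
∂1: piv[ab,ah,al,ao,aw,ax,az,by,hs] rk=9  ker:bh,bw,bz,hl,ho,hw,hx,hy,hz,lo,lw,lx,lz,ow,ox,oz,sw,wx,wy,wz,xz,yz
∂2: piv[abz,aho,ahw,ahx,ahz,alx,alz,aow,aox,awx,awz,axz,bhw,bhy,bhz,bwy,byz,hlw,hlx,low,loz] rk=21  ker:bwz,hlz,how,hox,hwx,hwy,hwz,hxz,hyz,lwx,lwz,lxz,owx,owz,wxz,wyz
∂3: piv[ahow,ahox,ahwx,aowx,bhwy,bhwz,bhyz,bwyz,hlwx,hlwz,hlxz,hwxz] rk=12  ker:howx,hwyz,lwxz
∂1c = 0
c vs im∂2: reduces to 0 ⇒ boundary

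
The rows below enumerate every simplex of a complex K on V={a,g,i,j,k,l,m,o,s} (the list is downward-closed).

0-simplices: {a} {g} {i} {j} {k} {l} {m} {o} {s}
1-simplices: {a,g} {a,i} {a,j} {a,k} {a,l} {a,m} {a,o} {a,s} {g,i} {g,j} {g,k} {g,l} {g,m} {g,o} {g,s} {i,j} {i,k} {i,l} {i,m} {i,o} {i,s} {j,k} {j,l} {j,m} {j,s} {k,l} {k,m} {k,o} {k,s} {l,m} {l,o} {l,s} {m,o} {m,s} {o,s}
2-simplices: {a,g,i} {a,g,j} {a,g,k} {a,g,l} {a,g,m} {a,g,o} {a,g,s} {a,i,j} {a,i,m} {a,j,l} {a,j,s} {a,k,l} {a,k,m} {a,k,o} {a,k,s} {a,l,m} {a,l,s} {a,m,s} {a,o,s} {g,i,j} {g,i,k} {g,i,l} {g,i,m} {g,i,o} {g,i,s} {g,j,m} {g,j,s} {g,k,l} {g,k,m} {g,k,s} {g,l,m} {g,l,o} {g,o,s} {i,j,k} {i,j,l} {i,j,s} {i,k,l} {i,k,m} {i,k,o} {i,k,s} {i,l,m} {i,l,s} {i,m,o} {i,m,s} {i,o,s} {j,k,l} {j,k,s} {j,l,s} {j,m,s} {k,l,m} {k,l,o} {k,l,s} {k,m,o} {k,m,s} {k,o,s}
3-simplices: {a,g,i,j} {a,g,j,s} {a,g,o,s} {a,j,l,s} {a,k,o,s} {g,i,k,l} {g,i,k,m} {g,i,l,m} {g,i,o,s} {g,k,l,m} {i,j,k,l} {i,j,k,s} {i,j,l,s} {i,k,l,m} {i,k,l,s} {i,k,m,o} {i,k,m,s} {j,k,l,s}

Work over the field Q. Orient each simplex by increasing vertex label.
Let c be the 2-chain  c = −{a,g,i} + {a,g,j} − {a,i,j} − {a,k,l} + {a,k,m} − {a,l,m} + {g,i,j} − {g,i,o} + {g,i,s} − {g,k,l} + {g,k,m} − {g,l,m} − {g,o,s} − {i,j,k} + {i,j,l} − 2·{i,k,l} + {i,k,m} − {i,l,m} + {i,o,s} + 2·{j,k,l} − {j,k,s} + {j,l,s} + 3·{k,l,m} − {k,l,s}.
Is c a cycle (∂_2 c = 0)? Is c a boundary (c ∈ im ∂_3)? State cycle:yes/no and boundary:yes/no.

n_0=9 n_1=35 n_2=55 n_3=18  [Q]
∂1: piv[ag,ai,aj,ak,al,am,ao,as] rk=8  ker:gi,gj,gk,gl,gm,go,gs,ij,ik,il,im,io,is,jk,jl,jm,js,kl,km,ko,ks,lm,lo,ls,mo,ms,os
∂2: piv[agi,agj,agk,agl,agm,ago,ags,aij,aim,ajl,ajs,akl,akm,ako,aks,alm,als,ams,aos,gik,gil,gio,gis,gjm,glo,ijk,imo] rk=27  ker:gij,gim,gjs,gkl,gkm,gks,glm,gos,ijl,ijs,ikl,ikm,iko,iks,ilm,ils,ims,ios,jkl,jks,jls,jms,klm,klo,kls,kmo,kms,kos
∂3: piv[agij,agjs,agos,ajls,akos,gikl,gikm,gilm,gios,gklm,ijkl,ijks,ijls,ikls,ikmo,ikms] rk=16  ker:iklm,jkls
∂2c = 0
c vs im∂3: residual ≠ 0 ⇒ not boundary

cycle:yes boundary:no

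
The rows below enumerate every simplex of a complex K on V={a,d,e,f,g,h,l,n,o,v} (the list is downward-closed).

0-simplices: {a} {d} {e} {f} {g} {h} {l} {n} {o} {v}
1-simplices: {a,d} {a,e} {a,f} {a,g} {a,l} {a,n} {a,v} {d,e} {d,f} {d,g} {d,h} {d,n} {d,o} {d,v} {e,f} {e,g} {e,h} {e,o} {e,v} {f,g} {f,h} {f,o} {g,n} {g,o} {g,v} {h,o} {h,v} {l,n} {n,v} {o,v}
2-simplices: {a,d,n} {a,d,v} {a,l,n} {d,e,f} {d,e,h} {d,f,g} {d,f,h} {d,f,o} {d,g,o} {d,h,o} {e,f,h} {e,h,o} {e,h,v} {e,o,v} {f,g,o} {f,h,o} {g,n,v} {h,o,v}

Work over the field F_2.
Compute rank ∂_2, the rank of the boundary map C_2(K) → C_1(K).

n_0=10 n_1=30 n_2=18  [Z2]
∂1: piv[ad,ae,af,ag,al,an,av,dh,do] rk=9  ker:de,df,dg,dn,dv,ef,eg,eh,eo,ev,fg,fh,fo,gn,go,gv,ho,hv,ln,nv,ov
∂2: piv[adn,adv,aln,def,deh,dfg,dfh,dfo,dgo,dho,eho,ehv,eov,gnv] rk=14  ker:efh,fgo,fho,hov
rk∂_2=14

rank∂_2=14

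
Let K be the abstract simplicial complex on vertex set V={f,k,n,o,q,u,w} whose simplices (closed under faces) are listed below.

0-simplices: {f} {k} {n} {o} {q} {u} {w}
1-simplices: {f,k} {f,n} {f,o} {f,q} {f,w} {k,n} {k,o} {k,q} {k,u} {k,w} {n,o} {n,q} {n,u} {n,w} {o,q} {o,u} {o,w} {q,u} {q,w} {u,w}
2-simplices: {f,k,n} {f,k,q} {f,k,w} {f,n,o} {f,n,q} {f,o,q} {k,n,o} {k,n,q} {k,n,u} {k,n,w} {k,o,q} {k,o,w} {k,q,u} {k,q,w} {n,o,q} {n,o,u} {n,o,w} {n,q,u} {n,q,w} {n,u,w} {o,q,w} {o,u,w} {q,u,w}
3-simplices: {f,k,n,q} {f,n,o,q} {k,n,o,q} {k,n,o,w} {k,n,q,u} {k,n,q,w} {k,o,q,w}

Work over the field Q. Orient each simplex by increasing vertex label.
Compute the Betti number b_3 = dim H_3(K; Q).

b_3=0

n_0=7 n_1=20 n_2=23 n_3=7  [Q]
∂1: piv[fk,fn,fo,fq,fw,ku] rk=6  ker:kn,ko,kq,kw,no,nq,nu,nw,oq,ou,ow,qu,qw,uw
∂2: piv[fkn,fkq,fkw,fno,fnq,foq,kno,knu,knw,kow,kqu,kqw,nou,nuw] rk=14  ker:knq,koq,noq,now,nqu,nqw,oqw,ouw,quw
∂3: piv[fknq,fnoq,knoq,know,knqu,knqw,koqw] rk=7
b_3=(7−7)−0=0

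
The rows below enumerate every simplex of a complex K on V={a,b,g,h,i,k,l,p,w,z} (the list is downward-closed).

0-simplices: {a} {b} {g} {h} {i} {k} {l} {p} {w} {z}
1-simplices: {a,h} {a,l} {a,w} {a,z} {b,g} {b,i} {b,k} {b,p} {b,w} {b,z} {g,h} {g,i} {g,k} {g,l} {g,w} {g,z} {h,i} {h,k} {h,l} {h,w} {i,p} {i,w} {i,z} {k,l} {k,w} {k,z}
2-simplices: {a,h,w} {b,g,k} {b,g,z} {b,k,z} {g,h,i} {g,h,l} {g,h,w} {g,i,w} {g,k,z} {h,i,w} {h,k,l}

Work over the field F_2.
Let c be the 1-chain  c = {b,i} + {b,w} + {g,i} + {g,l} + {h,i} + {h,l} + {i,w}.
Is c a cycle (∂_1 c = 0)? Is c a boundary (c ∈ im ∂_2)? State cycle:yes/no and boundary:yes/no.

n_0=10 n_1=26 n_2=11  [Z2]
∂1: piv[ah,al,aw,az,bg,bi,bk,bp,bw] rk=9  ker:bz,gh,gi,gk,gl,gw,gz,hi,hk,hl,hw,ip,iw,iz,kl,kw,kz
∂2: piv[ahw,bgk,bgz,bkz,ghi,ghl,ghw,giw,hkl] rk=9  ker:gkz,hiw
∂1c = 0
c vs im∂2: residual ≠ 0 ⇒ not boundary

cycle:yes boundary:no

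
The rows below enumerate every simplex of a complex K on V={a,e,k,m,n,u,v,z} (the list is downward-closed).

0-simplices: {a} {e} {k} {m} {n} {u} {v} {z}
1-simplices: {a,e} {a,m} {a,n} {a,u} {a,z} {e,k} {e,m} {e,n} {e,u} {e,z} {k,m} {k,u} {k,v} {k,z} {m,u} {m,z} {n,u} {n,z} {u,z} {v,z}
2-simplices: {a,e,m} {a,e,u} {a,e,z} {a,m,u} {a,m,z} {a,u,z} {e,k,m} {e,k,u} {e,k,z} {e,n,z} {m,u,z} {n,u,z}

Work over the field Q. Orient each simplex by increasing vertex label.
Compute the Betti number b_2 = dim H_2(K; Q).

n_0=8 n_1=20 n_2=12  [Q]
∂1: piv[ae,am,an,au,az,ek,kv] rk=7  ker:em,en,eu,ez,km,ku,kz,mu,mz,nu,nz,uz,vz
∂2: piv[aem,aeu,aez,amu,amz,auz,ekm,eku,ekz,enz,nuz] rk=11  ker:muz
b_2=(12−11)−0=1

b_2=1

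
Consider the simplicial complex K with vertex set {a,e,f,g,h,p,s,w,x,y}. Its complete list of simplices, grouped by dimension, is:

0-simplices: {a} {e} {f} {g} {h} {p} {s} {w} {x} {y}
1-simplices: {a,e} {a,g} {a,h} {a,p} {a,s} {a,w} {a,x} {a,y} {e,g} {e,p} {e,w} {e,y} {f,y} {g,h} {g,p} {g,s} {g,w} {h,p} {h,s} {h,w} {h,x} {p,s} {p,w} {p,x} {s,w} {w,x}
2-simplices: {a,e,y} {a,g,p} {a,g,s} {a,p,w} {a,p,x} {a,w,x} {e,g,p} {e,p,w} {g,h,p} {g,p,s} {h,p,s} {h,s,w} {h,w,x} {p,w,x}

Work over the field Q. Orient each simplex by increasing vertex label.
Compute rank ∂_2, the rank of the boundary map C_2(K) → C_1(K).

n_0=10 n_1=26 n_2=14  [Q]
∂1: piv[ae,ag,ah,ap,as,aw,ax,ay,fy] rk=9  ker:eg,ep,ew,ey,gh,gp,gs,gw,hp,hs,hw,hx,ps,pw,px,sw,wx
∂2: piv[aey,agp,ags,apw,apx,awx,egp,epw,ghp,gps,hps,hsw,hwx] rk=13  ker:pwx
rk∂_2=13

rank∂_2=13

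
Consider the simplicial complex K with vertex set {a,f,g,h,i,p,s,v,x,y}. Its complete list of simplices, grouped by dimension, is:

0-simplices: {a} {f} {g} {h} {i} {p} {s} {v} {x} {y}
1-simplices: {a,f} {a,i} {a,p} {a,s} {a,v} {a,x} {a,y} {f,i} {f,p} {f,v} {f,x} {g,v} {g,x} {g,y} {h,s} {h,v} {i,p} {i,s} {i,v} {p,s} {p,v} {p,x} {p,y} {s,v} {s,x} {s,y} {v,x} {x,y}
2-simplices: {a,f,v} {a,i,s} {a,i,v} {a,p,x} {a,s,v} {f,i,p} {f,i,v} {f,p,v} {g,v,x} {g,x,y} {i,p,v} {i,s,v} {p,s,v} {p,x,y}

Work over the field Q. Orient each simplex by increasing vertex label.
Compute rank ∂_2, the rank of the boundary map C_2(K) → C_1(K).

rank∂_2=12

n_0=10 n_1=28 n_2=14  [Q]
∂1: piv[af,ai,ap,as,av,ax,ay,gv,hs] rk=9  ker:fi,fp,fv,fx,gx,gy,hv,ip,is,iv,ps,pv,px,py,sv,sx,sy,vx,xy
∂2: piv[afv,ais,aiv,apx,asv,fip,fiv,fpv,gvx,gxy,psv,pxy] rk=12  ker:ipv,isv
rk∂_2=12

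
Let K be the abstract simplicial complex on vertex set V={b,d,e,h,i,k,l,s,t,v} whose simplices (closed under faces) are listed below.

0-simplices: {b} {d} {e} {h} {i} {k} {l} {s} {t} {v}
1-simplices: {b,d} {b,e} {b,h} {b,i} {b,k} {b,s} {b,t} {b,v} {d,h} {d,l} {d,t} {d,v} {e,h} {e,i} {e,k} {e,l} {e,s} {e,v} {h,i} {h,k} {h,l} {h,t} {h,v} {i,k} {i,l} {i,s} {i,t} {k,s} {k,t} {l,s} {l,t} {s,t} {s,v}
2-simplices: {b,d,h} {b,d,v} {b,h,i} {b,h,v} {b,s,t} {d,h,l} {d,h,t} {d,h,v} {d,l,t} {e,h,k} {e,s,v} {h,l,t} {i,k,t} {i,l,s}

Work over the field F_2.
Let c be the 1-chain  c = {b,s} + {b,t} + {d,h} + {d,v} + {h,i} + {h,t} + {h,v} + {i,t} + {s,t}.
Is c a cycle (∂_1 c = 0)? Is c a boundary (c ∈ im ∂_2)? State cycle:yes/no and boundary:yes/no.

cycle:yes boundary:no

n_0=10 n_1=33 n_2=14  [Z2]
∂1: piv[bd,be,bh,bi,bk,bs,bt,bv,dl] rk=9  ker:dh,dt,dv,eh,ei,ek,el,es,ev,hi,hk,hl,ht,hv,ik,il,is,it,ks,kt,ls,lt,st,sv
∂2: piv[bdh,bdv,bhi,bhv,bst,dhl,dht,dlt,ehk,esv,ikt,ils] rk=12  ker:dhv,hlt
∂1c = 0
c vs im∂2: residual ≠ 0 ⇒ not boundary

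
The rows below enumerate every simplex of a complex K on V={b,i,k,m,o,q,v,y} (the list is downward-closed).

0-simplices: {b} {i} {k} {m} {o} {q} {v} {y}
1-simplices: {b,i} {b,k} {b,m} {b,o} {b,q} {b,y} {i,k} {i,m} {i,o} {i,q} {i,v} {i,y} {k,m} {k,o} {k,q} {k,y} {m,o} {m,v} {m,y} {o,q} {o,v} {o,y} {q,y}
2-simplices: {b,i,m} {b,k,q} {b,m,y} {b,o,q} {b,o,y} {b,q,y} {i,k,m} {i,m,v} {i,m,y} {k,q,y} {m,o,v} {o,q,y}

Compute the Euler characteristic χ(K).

χ(K)=-3

n_0=8 n_1=23 n_2=12
χ=+8−23+12=-3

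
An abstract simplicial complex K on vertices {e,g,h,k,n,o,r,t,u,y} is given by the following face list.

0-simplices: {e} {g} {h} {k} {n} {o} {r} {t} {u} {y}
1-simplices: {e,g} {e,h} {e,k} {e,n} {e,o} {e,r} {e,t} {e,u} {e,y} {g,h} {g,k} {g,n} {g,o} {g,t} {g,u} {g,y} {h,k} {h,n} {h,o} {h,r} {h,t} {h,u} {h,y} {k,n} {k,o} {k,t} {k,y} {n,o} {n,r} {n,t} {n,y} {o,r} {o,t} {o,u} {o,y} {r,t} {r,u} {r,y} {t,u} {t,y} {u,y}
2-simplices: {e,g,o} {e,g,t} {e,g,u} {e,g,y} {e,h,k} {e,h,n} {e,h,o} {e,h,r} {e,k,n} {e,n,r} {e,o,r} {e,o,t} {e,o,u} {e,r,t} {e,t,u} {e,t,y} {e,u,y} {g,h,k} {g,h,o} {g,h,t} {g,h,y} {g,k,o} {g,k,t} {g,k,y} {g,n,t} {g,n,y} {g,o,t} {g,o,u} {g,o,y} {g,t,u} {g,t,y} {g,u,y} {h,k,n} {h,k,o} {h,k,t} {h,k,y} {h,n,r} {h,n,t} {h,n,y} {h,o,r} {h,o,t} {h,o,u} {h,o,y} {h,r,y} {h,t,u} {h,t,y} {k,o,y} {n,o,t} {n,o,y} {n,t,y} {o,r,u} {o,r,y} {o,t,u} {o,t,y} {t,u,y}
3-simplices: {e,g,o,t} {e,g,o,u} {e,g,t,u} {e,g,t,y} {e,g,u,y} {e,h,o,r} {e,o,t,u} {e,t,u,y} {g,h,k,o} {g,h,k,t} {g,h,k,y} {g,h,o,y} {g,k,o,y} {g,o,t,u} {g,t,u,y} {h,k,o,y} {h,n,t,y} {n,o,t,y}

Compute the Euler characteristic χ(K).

n_0=10 n_1=41 n_2=55 n_3=18
χ=+10−41+55−18=6

χ(K)=6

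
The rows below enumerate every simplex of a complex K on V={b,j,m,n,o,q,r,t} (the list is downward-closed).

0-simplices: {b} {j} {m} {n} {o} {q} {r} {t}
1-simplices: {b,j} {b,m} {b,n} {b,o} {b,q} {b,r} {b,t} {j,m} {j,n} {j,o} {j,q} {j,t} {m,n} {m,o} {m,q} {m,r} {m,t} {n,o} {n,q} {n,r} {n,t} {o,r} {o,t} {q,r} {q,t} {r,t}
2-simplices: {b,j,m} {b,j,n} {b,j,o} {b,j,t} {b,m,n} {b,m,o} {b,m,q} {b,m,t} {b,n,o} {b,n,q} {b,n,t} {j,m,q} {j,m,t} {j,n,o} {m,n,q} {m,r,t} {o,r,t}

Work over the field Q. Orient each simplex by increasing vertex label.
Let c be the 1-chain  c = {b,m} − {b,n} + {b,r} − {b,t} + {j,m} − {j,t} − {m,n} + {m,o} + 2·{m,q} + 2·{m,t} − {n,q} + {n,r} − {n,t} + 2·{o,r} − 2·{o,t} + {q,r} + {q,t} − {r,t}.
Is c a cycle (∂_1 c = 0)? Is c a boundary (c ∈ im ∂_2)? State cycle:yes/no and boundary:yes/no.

n_0=8 n_1=26 n_2=17  [Q]
∂1: piv[bj,bm,bn,bo,bq,br,bt] rk=7  ker:jm,jn,jo,jq,jt,mn,mo,mq,mr,mt,no,nq,nr,nt,or,ot,qr,qt,rt
∂2: piv[bjm,bjn,bjo,bjt,bmn,bmo,bmq,bmt,bno,bnq,bnt,jmq,mrt,ort] rk=14  ker:jmt,jno,mnq
∂1c = −2·{m} − {n} + {o} − {q} + 6·{r} − 3·{t}

cycle:no boundary:no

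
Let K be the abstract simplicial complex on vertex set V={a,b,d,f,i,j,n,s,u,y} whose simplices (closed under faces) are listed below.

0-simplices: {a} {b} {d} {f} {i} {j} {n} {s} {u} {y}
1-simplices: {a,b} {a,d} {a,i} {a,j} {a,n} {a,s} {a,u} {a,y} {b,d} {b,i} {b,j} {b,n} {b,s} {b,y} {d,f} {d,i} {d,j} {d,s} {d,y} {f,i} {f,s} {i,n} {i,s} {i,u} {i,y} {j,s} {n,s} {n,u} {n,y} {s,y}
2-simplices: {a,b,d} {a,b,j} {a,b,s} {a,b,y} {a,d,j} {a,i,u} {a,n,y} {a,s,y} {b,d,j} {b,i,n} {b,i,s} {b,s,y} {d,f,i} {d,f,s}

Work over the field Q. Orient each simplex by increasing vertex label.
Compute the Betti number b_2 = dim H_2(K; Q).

n_0=10 n_1=30 n_2=14  [Q]
∂1: piv[ab,ad,ai,aj,an,as,au,ay,df] rk=9  ker:bd,bi,bj,bn,bs,by,di,dj,ds,dy,fi,fs,in,is,iu,iy,js,ns,nu,ny,sy
∂2: piv[abd,abj,abs,aby,adj,aiu,any,asy,bin,bis,dfi,dfs] rk=12  ker:bdj,bsy
b_2=(14−12)−0=2

b_2=2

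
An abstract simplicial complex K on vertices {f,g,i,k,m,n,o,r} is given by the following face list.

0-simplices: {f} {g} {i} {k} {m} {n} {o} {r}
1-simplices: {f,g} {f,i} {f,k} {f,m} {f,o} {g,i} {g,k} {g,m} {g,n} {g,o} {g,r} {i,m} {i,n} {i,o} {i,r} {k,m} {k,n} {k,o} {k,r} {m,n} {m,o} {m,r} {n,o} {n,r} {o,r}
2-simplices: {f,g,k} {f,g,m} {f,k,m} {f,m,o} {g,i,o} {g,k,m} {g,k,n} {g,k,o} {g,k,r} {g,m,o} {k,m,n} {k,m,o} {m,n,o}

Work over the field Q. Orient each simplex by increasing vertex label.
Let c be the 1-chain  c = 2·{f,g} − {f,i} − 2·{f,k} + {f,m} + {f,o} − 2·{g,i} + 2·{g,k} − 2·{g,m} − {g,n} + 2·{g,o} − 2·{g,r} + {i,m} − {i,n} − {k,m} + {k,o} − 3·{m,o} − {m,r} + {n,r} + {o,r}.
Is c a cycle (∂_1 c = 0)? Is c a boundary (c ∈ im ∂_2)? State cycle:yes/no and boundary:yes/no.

n_0=8 n_1=25 n_2=13  [Q]
∂1: piv[fg,fi,fk,fm,fo,gn,gr] rk=7  ker:gi,gk,gm,go,im,in,io,ir,km,kn,ko,kr,mn,mo,mr,no,nr,or
∂2: piv[fgk,fgm,fkm,fmo,gio,gkn,gko,gkr,gmo,kmn,mno] rk=11  ker:gkm,kmo
∂1c = −{f} + 5·{g} − 3·{i} + 3·{m} − 3·{n} − {r}

cycle:no boundary:no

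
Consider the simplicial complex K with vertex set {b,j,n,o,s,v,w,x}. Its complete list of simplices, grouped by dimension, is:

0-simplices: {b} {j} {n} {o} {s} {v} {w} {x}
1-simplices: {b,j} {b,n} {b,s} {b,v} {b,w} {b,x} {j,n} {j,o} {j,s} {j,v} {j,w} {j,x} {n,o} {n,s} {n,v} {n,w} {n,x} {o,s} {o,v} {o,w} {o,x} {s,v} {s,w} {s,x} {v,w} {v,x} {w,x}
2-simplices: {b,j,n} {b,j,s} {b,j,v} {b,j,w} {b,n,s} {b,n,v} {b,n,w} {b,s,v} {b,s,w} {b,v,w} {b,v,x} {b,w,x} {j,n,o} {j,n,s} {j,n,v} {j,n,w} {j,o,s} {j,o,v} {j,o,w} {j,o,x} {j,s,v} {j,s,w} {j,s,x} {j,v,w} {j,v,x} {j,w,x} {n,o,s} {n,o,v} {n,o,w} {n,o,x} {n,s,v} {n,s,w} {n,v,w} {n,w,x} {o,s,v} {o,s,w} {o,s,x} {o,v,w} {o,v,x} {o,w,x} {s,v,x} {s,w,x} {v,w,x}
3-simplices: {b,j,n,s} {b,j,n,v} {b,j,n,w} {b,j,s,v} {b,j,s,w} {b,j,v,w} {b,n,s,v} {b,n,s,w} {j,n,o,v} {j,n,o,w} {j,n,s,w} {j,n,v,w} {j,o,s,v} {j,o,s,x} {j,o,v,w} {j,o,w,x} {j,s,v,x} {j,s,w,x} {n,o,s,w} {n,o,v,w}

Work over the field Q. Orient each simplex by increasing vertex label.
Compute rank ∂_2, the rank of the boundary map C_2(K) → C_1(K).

rank∂_2=20

n_0=8 n_1=27 n_2=43 n_3=20  [Q]
∂1: piv[bj,bn,bs,bv,bw,bx,jo] rk=7  ker:jn,js,jv,jw,jx,no,ns,nv,nw,nx,os,ov,ow,ox,sv,sw,sx,vw,vx,wx
∂2: piv[bjn,bjs,bjv,bjw,bns,bnv,bnw,bsv,bsw,bvw,bvx,bwx,jno,jos,jov,jow,jox,jsx,jvx,nox] rk=20  ker:jns,jnv,jnw,jsv,jsw,jvw,jwx,nos,nov,now,nsv,nsw,nvw,nwx,osv,osw,osx,ovw,ovx,owx,svx,swx,vwx
∂3: piv[bjns,bjnv,bjnw,bjsv,bjsw,bjvw,bnsv,bnsw,jnov,jnow,jnvw,josv,josx,jovw,jowx,jsvx,jswx,nosw] rk=18  ker:jnsw,novw
rk∂_2=20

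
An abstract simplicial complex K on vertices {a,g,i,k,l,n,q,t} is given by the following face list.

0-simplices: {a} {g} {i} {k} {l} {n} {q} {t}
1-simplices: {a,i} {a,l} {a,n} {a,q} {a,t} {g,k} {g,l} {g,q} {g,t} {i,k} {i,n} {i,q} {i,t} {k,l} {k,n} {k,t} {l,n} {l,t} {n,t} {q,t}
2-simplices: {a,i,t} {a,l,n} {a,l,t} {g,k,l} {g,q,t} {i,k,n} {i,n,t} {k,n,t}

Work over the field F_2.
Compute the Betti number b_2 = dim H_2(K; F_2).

n_0=8 n_1=20 n_2=8  [Z2]
∂1: piv[ai,al,an,aq,at,gk,gl] rk=7  ker:gq,gt,ik,in,iq,it,kl,kn,kt,ln,lt,nt,qt
∂2: piv[ait,aln,alt,gkl,gqt,ikn,int,knt] rk=8
b_2=(8−8)−0=0

b_2=0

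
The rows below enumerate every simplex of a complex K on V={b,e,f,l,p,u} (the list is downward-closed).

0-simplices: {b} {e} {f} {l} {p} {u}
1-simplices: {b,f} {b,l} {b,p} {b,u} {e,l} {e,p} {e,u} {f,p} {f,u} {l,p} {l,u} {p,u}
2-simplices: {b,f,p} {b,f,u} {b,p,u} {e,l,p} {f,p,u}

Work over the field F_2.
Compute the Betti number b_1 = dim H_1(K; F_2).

n_0=6 n_1=12 n_2=5  [Z2]
∂1: piv[bf,bl,bp,bu,el] rk=5  ker:ep,eu,fp,fu,lp,lu,pu
∂2: piv[bfp,bfu,bpu,elp] rk=4  ker:fpu
b_1=(12−5)−4=3

b_1=3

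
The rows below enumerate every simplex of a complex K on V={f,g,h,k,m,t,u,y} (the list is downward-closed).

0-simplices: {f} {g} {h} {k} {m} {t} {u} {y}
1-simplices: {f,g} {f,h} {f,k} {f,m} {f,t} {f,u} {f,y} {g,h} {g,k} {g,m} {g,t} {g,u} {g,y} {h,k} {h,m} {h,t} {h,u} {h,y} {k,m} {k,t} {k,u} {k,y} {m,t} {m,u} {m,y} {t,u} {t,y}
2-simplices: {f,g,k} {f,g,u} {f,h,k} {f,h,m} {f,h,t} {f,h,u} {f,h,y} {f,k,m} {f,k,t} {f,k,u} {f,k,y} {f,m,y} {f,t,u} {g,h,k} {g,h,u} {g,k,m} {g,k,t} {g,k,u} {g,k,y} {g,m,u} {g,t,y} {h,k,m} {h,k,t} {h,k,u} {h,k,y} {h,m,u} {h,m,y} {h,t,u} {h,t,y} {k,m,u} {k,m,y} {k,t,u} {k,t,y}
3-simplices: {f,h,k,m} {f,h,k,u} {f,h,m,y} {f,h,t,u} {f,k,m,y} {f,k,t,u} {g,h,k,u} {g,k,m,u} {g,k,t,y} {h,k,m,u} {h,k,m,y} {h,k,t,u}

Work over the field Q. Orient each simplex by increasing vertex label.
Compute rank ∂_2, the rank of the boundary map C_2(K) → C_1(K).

rank∂_2=19

n_0=8 n_1=27 n_2=33 n_3=12  [Q]
∂1: piv[fg,fh,fk,fm,ft,fu,fy] rk=7  ker:gh,gk,gm,gt,gu,gy,hk,hm,ht,hu,hy,km,kt,ku,ky,mt,mu,my,tu,ty
∂2: piv[fgk,fgu,fhk,fhm,fht,fhu,fhy,fkm,fkt,fku,fky,fmy,ftu,ghk,gkm,gkt,gky,gmu,gty] rk=19  ker:ghu,gku,hkm,hkt,hku,hky,hmu,hmy,htu,hty,kmu,kmy,ktu,kty
∂3: piv[fhkm,fhku,fhmy,fhtu,fkmy,fktu,ghku,gkmu,gkty,hkmu,hkmy,hktu] rk=12
rk∂_2=19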